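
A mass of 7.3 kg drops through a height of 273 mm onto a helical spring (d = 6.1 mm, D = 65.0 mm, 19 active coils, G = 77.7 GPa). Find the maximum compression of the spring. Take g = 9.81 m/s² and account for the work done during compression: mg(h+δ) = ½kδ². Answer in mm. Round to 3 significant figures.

154 mm

k = Gd⁴/(8D³N_a) = (77.7×10³)(6.1⁴)/(8·65.0³·19) = 2.5773 N/mm
W = mg = 7.3 × 9.81 = 71.613 N
½kδ² − Wδ − Wh = 0 → δ = (W + √(W² + 2kWh))/k
δ = (71.613 + √(5128.4 + 100772))/2.5773 = (71.613 + 325.42)/2.5773 = 154.05 mm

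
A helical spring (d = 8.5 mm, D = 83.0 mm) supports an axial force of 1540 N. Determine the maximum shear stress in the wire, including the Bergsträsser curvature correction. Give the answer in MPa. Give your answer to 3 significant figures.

Spring index C = D/d = 83.0/8.5 = 9.7647
K_B = (4C+2)/(4C−3) = 41.059/36.059 = 1.1387
τ₀ = 8FD/(πd³) = 8·1540·83.0/(π·8.5³) = 1.02256e+06/1929.3 = 530.01 MPa
τ_max = K·τ₀ = 1.1387 × 530.01 = 603.5 MPa

603 MPa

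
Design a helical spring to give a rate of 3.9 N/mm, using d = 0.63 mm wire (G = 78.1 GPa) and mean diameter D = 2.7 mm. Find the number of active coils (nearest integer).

20

N_a = Gd⁴/(8D³k) = (78.1×10³ × 0.63⁴)/(8 × 2.7³ × 3.9)
    = 12303.1 / 614.11 = 20.03 → 20 coils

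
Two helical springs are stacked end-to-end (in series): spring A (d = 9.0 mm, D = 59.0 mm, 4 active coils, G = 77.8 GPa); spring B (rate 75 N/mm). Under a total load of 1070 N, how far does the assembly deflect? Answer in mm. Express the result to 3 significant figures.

28.0 mm

k_A = Gd⁴/(8D³N_a) = (77.8×10³)(9.0⁴)/(8·59.0³·4) = 77.668 N/mm
Series: 1/k_eq = 1/77.668 + 1/75 = 0.026209; k_eq = 38.155 N/mm
δ = F/k_eq = 1070/38.155 = 28.043 mm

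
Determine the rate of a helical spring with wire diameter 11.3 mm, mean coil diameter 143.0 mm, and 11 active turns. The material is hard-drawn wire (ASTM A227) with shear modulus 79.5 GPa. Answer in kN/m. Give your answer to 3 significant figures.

k = Gd⁴/(8D³N_a) = (79.5×10³ × 11.3⁴) / (8 × 143.0³ × 11)
  = 1.29623e+09 / 2.5733e+08 = 5.0372 N/mm

5.04 kN/m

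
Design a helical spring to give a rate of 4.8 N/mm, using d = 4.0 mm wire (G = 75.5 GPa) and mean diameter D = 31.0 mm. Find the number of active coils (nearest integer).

17

N_a = Gd⁴/(8D³k) = (75.5×10³ × 4.0⁴)/(8 × 31.0³ × 4.8)
    = 1.9328e+07 / 1.14397e+06 = 16.9 → 17 coils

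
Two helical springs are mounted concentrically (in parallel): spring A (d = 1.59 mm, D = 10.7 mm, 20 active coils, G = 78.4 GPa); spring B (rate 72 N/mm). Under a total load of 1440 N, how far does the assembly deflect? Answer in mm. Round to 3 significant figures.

k_A = Gd⁴/(8D³N_a) = (78.4×10³)(1.59⁴)/(8·10.7³·20) = 2.5564 N/mm
Parallel: k_eq = 2.5564 + 72 = 74.556 N/mm
δ = F/k_eq = 1440/74.556 = 19.314 mm

19.3 mm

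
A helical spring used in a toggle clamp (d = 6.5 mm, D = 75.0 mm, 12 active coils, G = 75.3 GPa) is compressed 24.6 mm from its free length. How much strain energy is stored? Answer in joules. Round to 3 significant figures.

k = Gd⁴/(8D³N_a) = (75.3×10³)(6.5⁴)/(8·75.0³·12) = 3.3189 N/mm
U = ½kδ² = 0.5 × 3.3189 × 24.6² = 1004.2 N·mm = 1.0042 J

1.00 J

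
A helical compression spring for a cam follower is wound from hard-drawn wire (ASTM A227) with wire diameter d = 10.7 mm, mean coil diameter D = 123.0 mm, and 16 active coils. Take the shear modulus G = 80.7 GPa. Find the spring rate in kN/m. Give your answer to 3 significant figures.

4.44 kN/m

k = Gd⁴/(8D³N_a) = (80.7×10³ × 10.7⁴) / (8 × 123.0³ × 16)
  = 1.05781e+09 / 2.38191e+08 = 4.441 N/mm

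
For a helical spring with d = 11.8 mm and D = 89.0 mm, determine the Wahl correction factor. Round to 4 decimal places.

1.1962

C = D/d = 89.0/11.8 = 7.5424
K_W = (4C−1)/(4C−4) + 0.615/C = 29.169/26.169 + 0.0815 = 1.1962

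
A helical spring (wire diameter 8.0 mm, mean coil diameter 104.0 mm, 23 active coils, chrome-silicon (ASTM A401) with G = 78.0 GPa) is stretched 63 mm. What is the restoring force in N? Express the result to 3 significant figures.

k = Gd⁴/(8D³N_a) = (78.0×10³)(8.0⁴)/(8·104.0³·23) = 1.5436 N/mm
F = k·δ = 1.5436 × 63 = 97.247 N

97.2 N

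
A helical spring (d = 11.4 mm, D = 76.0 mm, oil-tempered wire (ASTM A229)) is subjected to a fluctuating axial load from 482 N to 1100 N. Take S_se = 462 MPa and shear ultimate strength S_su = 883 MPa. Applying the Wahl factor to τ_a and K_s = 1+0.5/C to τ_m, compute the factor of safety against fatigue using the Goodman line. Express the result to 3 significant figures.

4.30

C = D/d = 76.0/11.4 = 6.6667; K_W = (4C−1)/(4C−4)+0.615/C = 1.2246; K_s = 1+0.5/C = 1.0750
F_a = (F_max−F_min)/2 = 309 N; F_m = (F_max+F_min)/2 = 791 N
τ_a = K_W·8F_aD/(πd³) = 1.2246 × 40.364 = 49.43 MPa
τ_m = K_s·8F_mD/(πd³) = 1.0750 × 103.33 = 111.08 MPa
Goodman: 1/n_f = τ_a/S_se + τ_m/S_su = 49.43/462 + 111.08/883 = 0.10699 + 0.12580 = 0.23279
n_f = 1/0.23279 = 4.296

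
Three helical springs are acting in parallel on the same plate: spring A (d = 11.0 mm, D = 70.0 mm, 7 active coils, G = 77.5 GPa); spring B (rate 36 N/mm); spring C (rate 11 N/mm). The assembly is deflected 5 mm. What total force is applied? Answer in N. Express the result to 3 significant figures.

530 N

k_A = Gd⁴/(8D³N_a) = (77.5×10³)(11.0⁴)/(8·70.0³·7) = 59.073 N/mm
Parallel: k_eq = 59.073 + 36 + 11 = 106.07 N/mm
F = k_eq·δ = 106.07·5 = 530.37 N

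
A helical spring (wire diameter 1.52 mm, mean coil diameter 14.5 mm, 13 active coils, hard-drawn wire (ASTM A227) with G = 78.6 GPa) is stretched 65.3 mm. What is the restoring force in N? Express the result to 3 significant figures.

k = Gd⁴/(8D³N_a) = (78.6×10³)(1.52⁴)/(8·14.5³·13) = 1.3233 N/mm
F = k·δ = 1.3233 × 65.3 = 86.412 N

86.4 N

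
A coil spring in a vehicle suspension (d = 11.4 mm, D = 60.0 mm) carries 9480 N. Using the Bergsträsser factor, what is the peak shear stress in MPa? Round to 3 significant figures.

1250 MPa

Spring index C = D/d = 60.0/11.4 = 5.2632
K_B = (4C+2)/(4C−3) = 23.053/18.053 = 1.2770
τ₀ = 8FD/(πd³) = 8·9480·60.0/(π·11.4³) = 4.5504e+06/4654.4 = 977.65 MPa
τ_max = K·τ₀ = 1.2770 × 977.65 = 1248.4 MPa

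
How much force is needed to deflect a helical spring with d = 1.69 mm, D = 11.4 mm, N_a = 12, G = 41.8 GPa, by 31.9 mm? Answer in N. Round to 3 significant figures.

76.5 N

k = Gd⁴/(8D³N_a) = (41.8×10³)(1.69⁴)/(8·11.4³·12) = 2.3974 N/mm
F = k·δ = 2.3974 × 31.9 = 76.476 N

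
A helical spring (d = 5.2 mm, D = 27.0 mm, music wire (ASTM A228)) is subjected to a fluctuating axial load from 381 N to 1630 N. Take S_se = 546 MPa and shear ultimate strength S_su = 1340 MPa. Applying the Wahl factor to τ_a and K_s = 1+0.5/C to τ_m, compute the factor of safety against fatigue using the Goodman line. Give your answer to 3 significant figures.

C = D/d = 27.0/5.2 = 5.1923; K_W = (4C−1)/(4C−4)+0.615/C = 1.2973; K_s = 1+0.5/C = 1.0963
F_a = (F_max−F_min)/2 = 624.5 N; F_m = (F_max+F_min)/2 = 1005.5 N
τ_a = K_W·8F_aD/(πd³) = 1.2973 × 305.37 = 396.17 MPa
τ_m = K_s·8F_mD/(πd³) = 1.0963 × 491.67 = 539.02 MPa
Goodman: 1/n_f = τ_a/S_se + τ_m/S_su = 396.17/546 + 539.02/1340 = 0.72559 + 0.40225 = 1.1278
n_f = 1/1.1278 = 0.8867

0.887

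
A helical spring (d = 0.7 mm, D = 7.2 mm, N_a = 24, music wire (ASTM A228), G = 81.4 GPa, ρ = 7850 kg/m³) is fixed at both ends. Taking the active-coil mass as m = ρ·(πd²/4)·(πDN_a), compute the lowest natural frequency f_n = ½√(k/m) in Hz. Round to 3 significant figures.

204 Hz

k = Gd⁴/(8D³N_a) = (81.4×10³)(0.7⁴)/(8·7.2³·24) = 0.27272 N/mm = 272.72 N/m
Wire length L = πDN_a = π·7.2·24 = 542.87 mm
m = ρ·(πd²/4)·L = 7850 × 0.38485×10⁻⁶ m² × 0.54287 m = 0.00164 kg
f_n = ½√(k/m) = 0.5·√(272.72/0.00164) = 0.5·√(1.6629e+05) = 203.89 Hz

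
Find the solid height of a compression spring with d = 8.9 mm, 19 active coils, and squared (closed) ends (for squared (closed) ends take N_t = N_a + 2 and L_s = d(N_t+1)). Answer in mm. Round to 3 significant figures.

196 mm

squared (closed) ends: N_t = N_a + 2 = 19 + 2 = 21
L_s = d·(N_t+1) = 8.9 × 22 = 195.8 mm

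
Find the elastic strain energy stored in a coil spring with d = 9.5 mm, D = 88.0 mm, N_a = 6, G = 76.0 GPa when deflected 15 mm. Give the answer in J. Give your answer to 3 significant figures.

k = Gd⁴/(8D³N_a) = (76.0×10³)(9.5⁴)/(8·88.0³·6) = 18.924 N/mm
U = ½kδ² = 0.5 × 18.924 × 15² = 2129 N·mm = 2.129 J

2.13 J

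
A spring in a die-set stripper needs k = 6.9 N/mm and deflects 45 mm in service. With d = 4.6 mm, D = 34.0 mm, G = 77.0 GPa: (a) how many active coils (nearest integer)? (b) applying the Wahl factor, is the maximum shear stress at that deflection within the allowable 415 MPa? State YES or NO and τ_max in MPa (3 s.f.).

(a) 16 coils; (b) YES, τ_max = 329 MPa

N_a = Gd⁴/(8D³k) = (77.0×10³)(4.6⁴)/(8·34.0³·6.9) = 15.89 → N_a = 16
Actual rate k = Gd⁴/(8D³·16) = 6.8529 N/mm
Working load F = kδ = 6.8529·45 = 308.38 N
C = 34.0/4.6 = 7.3913; K_W = (4C−1)/(4C−4)+0.615/C = 1.2006
τ_max = K_W·8FD/(πd³) = 1.2006·274.3 = 329.32 MPa
τ_max ≤ 415 MPa → acceptable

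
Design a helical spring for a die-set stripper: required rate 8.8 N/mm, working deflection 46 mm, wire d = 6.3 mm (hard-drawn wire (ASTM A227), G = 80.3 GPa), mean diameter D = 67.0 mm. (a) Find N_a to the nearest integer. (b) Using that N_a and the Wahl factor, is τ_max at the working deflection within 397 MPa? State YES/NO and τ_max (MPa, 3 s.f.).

(a) 6 coils; (b) YES, τ_max = 312 MPa

N_a = Gd⁴/(8D³k) = (80.3×10³)(6.3⁴)/(8·67.0³·8.8) = 5.974 → N_a = 6
Actual rate k = Gd⁴/(8D³·6) = 8.7622 N/mm
Working load F = kδ = 8.7622·46 = 403.06 N
C = 67.0/6.3 = 10.6349; K_W = (4C−1)/(4C−4)+0.615/C = 1.1357
τ_max = K_W·8FD/(πd³) = 1.1357·275.02 = 312.33 MPa
τ_max ≤ 397 MPa → acceptable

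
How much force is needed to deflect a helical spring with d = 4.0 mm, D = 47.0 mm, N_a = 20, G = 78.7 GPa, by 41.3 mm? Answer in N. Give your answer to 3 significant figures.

k = Gd⁴/(8D³N_a) = (78.7×10³)(4.0⁴)/(8·47.0³·20) = 1.2128 N/mm
F = k·δ = 1.2128 × 41.3 = 50.09 N

50.1 N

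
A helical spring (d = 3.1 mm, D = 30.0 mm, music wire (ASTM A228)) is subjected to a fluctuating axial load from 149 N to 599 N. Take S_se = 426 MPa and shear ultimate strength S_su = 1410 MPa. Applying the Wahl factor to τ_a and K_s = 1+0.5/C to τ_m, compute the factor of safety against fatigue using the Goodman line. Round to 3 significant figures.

C = D/d = 30.0/3.1 = 9.6774; K_W = (4C−1)/(4C−4)+0.615/C = 1.1500; K_s = 1+0.5/C = 1.0517
F_a = (F_max−F_min)/2 = 225 N; F_m = (F_max+F_min)/2 = 374 N
τ_a = K_W·8F_aD/(πd³) = 1.1500 × 576.98 = 663.51 MPa
τ_m = K_s·8F_mD/(πd³) = 1.0517 × 959.06 = 1008.6 MPa
Goodman: 1/n_f = τ_a/S_se + τ_m/S_su = 663.51/426 + 1008.6/1410 = 1.55754 + 0.71533 = 2.2729
n_f = 1/2.2729 = 0.44

0.440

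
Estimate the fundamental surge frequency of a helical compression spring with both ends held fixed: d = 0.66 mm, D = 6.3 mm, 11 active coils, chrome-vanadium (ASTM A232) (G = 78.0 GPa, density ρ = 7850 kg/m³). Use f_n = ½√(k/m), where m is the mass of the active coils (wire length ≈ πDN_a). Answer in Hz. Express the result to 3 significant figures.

536 Hz

k = Gd⁴/(8D³N_a) = (78.0×10³)(0.66⁴)/(8·6.3³·11) = 0.67261 N/mm = 672.61 N/m
Wire length L = πDN_a = π·6.3·11 = 217.71 mm
m = ρ·(πd²/4)·L = 7850 × 0.34212×10⁻⁶ m² × 0.21771 m = 0.0005847 kg
f_n = ½√(k/m) = 0.5·√(672.61/0.0005847) = 0.5·√(1.1504e+06) = 536.28 Hz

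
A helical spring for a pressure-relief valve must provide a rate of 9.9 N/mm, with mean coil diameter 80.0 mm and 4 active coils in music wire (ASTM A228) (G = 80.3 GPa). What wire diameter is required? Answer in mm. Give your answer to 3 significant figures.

d = (8D³N_a·k / G)^(1/4) = (8·80.0³·4·9.9 / (80.3×10³))^0.25
  = (2019.9)^0.25 = 6.7040 mm

6.70 mm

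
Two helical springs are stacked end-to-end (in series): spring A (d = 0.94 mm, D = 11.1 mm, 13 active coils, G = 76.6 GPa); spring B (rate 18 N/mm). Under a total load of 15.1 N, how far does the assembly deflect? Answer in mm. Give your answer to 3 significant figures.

36.8 mm

k_A = Gd⁴/(8D³N_a) = (76.6×10³)(0.94⁴)/(8·11.1³·13) = 0.42047 N/mm
Series: 1/k_eq = 1/0.42047 + 1/18 = 2.4338; k_eq = 0.41087 N/mm
δ = F/k_eq = 15.1/0.41087 = 36.751 mm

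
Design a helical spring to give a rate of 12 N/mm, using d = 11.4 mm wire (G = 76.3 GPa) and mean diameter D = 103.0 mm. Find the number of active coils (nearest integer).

N_a = Gd⁴/(8D³k) = (76.3×10³ × 11.4⁴)/(8 × 103.0³ × 12)
    = 1.28868e+09 / 1.04902e+08 = 12.28 → 12 coils

12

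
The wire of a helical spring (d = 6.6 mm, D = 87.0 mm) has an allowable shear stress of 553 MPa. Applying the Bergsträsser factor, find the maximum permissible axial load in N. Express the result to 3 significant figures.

C = D/d = 87.0/6.6 = 13.1818
K_B = (4C+2)/(4C−3) = 54.727/49.727 = 1.1005
τ_max = K·8FD/(πd³) → F_max = τ_allow·πd³/(8DK)
F_max = 553·π·6.6³/(8·87.0·1.1005) = 4.9947e+05/765.98 = 652.06 N

652 N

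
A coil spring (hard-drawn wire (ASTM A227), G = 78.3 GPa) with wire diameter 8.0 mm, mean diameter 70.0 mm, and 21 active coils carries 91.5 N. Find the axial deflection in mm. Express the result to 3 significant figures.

16.4 mm

k = Gd⁴/(8D³N_a) = (78.3×10³)(8.0⁴)/(8·70.0³·21) = 5.5657 N/mm
δ = F/k = 91.5 / 5.5657 = 16.44 mm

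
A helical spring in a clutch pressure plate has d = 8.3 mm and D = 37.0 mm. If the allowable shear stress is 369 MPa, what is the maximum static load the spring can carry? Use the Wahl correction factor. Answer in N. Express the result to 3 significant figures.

C = D/d = 37.0/8.3 = 4.4578
K_W = (4C−1)/(4C−4) + 0.615/C = 16.831/13.831 + 0.1380 = 1.3549
τ_max = K·8FD/(πd³) → F_max = τ_allow·πd³/(8DK)
F_max = 369·π·8.3³/(8·37.0·1.3549) = 6.6284e+05/401.04 = 1652.8 N

1650 N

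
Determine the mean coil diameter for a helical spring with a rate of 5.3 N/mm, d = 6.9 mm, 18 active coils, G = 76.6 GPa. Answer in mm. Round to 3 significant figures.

D = (Gd⁴/(8N_a·k))^(1/3) = (76.6×10³·6.9⁴/(8·18·5.3))^(1/3)
  = (227503)^(1/3) = 61.0467 mm

61.0 mm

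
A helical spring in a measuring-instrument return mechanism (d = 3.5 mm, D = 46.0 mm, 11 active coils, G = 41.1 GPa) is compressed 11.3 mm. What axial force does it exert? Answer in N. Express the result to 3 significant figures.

8.14 N

k = Gd⁴/(8D³N_a) = (41.1×10³)(3.5⁴)/(8·46.0³·11) = 0.72004 N/mm
F = k·δ = 0.72004 × 11.3 = 8.1365 N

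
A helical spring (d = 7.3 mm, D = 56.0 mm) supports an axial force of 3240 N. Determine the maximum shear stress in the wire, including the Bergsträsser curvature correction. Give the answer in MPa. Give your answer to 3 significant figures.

1400 MPa

Spring index C = D/d = 56.0/7.3 = 7.6712
K_B = (4C+2)/(4C−3) = 32.685/27.685 = 1.1806
τ₀ = 8FD/(πd³) = 8·3240·56.0/(π·7.3³) = 1.45152e+06/1222.1 = 1187.7 MPa
τ_max = K·τ₀ = 1.1806 × 1187.7 = 1402.2 MPa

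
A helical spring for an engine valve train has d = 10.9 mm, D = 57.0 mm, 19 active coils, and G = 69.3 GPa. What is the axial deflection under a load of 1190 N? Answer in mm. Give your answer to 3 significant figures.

k = Gd⁴/(8D³N_a) = (69.3×10³)(10.9⁴)/(8·57.0³·19) = 34.751 N/mm
δ = F/k = 1190 / 34.751 = 34.243 mm

34.2 mm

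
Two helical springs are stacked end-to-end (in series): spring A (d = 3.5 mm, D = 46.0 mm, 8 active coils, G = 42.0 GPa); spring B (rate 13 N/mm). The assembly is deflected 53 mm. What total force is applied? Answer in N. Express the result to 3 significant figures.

k_A = Gd⁴/(8D³N_a) = (42.0×10³)(3.5⁴)/(8·46.0³·8) = 1.0117 N/mm
Series: 1/k_eq = 1/1.0117 + 1/13 = 1.0653; k_eq = 0.93868 N/mm
F = k_eq·δ = 0.93868·53 = 49.75 N

49.8 N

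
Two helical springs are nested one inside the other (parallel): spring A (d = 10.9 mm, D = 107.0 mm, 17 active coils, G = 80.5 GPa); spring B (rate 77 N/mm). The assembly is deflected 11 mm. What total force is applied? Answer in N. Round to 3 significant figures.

k_A = Gd⁴/(8D³N_a) = (80.5×10³)(10.9⁴)/(8·107.0³·17) = 6.8204 N/mm
Parallel: k_eq = 6.8204 + 77 = 83.82 N/mm
F = k_eq·δ = 83.82·11 = 922.02 N

922 N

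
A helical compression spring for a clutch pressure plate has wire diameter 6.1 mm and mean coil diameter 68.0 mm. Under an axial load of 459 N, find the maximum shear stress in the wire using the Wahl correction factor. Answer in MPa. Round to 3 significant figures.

395 MPa

Spring index C = D/d = 68.0/6.1 = 11.1475
K_W = (4C−1)/(4C−4) + 0.615/C = 43.590/40.590 + 0.0552 = 1.1291
τ₀ = 8FD/(πd³) = 8·459·68.0/(π·6.1³) = 249696/713.08 = 350.16 MPa
τ_max = K·τ₀ = 1.1291 × 350.16 = 395.36 MPa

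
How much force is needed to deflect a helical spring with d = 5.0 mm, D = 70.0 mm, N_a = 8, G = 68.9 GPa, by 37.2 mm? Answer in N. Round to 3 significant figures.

k = Gd⁴/(8D³N_a) = (68.9×10³)(5.0⁴)/(8·70.0³·8) = 1.9617 N/mm
F = k·δ = 1.9617 × 37.2 = 72.974 N

73.0 N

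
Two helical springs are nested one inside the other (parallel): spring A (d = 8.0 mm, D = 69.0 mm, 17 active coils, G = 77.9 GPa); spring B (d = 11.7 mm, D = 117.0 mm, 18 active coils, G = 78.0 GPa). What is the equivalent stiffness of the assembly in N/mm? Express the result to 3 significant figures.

k_A = Gd⁴/(8D³N_a) = (77.9×10³)(8.0⁴)/(8·69.0³·17) = 7.1419 N/mm
k_B = Gd⁴/(8D³N_a) = (78.0×10³)(11.7⁴)/(8·117.0³·18) = 6.3375 N/mm
Parallel: k_eq = 7.1419 + 6.3375 = 13.479 N/mm

13.5 N/mm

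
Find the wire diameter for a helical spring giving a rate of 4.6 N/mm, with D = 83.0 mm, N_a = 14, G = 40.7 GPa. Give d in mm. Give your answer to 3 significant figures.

d = (8D³N_a·k / G)^(1/4) = (8·83.0³·14·4.6 / (40.7×10³))^0.25
  = (7238)^0.25 = 9.2237 mm

9.22 mm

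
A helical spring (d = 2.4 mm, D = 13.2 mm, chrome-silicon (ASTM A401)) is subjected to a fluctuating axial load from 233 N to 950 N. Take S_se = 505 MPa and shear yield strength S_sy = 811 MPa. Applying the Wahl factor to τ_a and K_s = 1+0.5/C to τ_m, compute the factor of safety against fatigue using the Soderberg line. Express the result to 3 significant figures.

C = D/d = 13.2/2.4 = 5.5000; K_W = (4C−1)/(4C−4)+0.615/C = 1.2785; K_s = 1+0.5/C = 1.0909
F_a = (F_max−F_min)/2 = 358.5 N; F_m = (F_max+F_min)/2 = 591.5 N
τ_a = K_W·8F_aD/(πd³) = 1.2785 × 871.7 = 1114.5 MPa
τ_m = K_s·8F_mD/(πd³) = 1.0909 × 1438.3 = 1569 MPa
Soderberg: 1/n_f = τ_a/S_se + τ_m/S_sy = 1114.5/505 + 1569/811 = 2.20685 + 1.93465 = 4.1415
n_f = 1/4.1415 = 0.2415

0.241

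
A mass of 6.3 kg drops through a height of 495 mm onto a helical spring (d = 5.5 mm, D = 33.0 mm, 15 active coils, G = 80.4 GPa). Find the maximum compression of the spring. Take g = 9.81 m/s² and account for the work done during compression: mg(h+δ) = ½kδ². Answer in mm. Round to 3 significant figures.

63.6 mm

k = Gd⁴/(8D³N_a) = (80.4×10³)(5.5⁴)/(8·33.0³·15) = 17.06 N/mm
W = mg = 6.3 × 9.81 = 61.803 N
½kδ² − Wδ − Wh = 0 → δ = (W + √(W² + 2kWh))/k
δ = (61.803 + √(3819.6 + 1.04383e+06))/17.06 = (61.803 + 1023.5)/17.06 = 63.619 mm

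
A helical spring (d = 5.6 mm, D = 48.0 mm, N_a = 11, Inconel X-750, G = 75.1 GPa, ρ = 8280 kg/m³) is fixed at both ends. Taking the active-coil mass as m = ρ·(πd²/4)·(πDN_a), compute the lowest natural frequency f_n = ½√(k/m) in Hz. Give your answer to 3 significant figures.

k = Gd⁴/(8D³N_a) = (75.1×10³)(5.6⁴)/(8·48.0³·11) = 7.589 N/mm = 7589 N/m
Wire length L = πDN_a = π·48.0·11 = 1658.8 mm
m = ρ·(πd²/4)·L = 8280 × 24.63×10⁻⁶ m² × 1.6588 m = 0.33828 kg
f_n = ½√(k/m) = 0.5·√(7589/0.33828) = 0.5·√(22434) = 74.89 Hz

74.9 Hz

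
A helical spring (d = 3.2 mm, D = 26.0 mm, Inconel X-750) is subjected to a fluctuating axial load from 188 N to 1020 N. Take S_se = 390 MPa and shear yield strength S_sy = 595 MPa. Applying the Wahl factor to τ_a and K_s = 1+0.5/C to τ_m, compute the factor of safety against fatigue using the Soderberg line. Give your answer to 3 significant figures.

C = D/d = 26.0/3.2 = 8.1250; K_W = (4C−1)/(4C−4)+0.615/C = 1.1810; K_s = 1+0.5/C = 1.0615
F_a = (F_max−F_min)/2 = 416 N; F_m = (F_max+F_min)/2 = 604 N
τ_a = K_W·8F_aD/(πd³) = 1.1810 × 840.54 = 992.64 MPa
τ_m = K_s·8F_mD/(πd³) = 1.0615 × 1220.4 = 1295.5 MPa
Soderberg: 1/n_f = τ_a/S_se + τ_m/S_sy = 992.64/390 + 1295.5/595 = 2.54522 + 2.17730 = 4.7225
n_f = 1/4.7225 = 0.2118

0.212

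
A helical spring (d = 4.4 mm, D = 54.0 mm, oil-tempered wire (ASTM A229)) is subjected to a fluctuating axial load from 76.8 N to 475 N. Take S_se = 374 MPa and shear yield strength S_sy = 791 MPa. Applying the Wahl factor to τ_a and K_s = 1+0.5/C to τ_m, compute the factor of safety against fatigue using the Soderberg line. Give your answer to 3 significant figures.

C = D/d = 54.0/4.4 = 12.2727; K_W = (4C−1)/(4C−4)+0.615/C = 1.1166; K_s = 1+0.5/C = 1.0407
F_a = (F_max−F_min)/2 = 199.1 N; F_m = (F_max+F_min)/2 = 275.9 N
τ_a = K_W·8F_aD/(πd³) = 1.1166 × 321.4 = 358.89 MPa
τ_m = K_s·8F_mD/(πd³) = 1.0407 × 445.38 = 463.52 MPa
Soderberg: 1/n_f = τ_a/S_se + τ_m/S_sy = 358.89/374 + 463.52/791 = 0.95960 + 0.58599 = 1.5456
n_f = 1/1.5456 = 0.647

0.647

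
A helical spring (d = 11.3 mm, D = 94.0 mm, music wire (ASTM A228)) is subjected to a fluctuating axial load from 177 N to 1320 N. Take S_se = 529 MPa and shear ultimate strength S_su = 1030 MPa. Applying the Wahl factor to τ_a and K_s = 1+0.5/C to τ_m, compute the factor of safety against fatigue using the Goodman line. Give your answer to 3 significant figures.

C = D/d = 94.0/11.3 = 8.3186; K_W = (4C−1)/(4C−4)+0.615/C = 1.1764; K_s = 1+0.5/C = 1.0601
F_a = (F_max−F_min)/2 = 571.5 N; F_m = (F_max+F_min)/2 = 748.5 N
τ_a = K_W·8F_aD/(πd³) = 1.1764 × 94.809 = 111.53 MPa
τ_m = K_s·8F_mD/(πd³) = 1.0601 × 124.17 = 131.64 MPa
Goodman: 1/n_f = τ_a/S_se + τ_m/S_su = 111.53/529 + 131.64/1030 = 0.21084 + 0.12780 = 0.33864
n_f = 1/0.33864 = 2.953

2.95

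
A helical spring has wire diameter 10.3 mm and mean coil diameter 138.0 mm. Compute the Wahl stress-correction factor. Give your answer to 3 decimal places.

1.106

C = D/d = 138.0/10.3 = 13.3981
K_W = (4C−1)/(4C−4) + 0.615/C = 52.592/49.592 + 0.0459 = 1.1064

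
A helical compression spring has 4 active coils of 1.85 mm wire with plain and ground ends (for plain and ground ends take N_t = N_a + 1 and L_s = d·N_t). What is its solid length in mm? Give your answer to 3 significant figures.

9.25 mm

plain and ground ends: N_t = N_a + 1 = 4 + 1 = 5
L_s = d·N_t = 1.85 × 5 = 9.25 mm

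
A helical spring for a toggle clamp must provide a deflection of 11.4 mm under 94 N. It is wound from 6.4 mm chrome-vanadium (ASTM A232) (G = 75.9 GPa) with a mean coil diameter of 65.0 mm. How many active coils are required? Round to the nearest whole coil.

7

Required rate k = F/δ = 94/11.4 = 8.2456 N/mm
N_a = Gd⁴/(8D³k) = (75.9×10³ × 6.4⁴)/(8 × 65.0³ × 8.2456)
    = 1.27339e+08 / 1.81156e+07 = 7.029 → 7 coils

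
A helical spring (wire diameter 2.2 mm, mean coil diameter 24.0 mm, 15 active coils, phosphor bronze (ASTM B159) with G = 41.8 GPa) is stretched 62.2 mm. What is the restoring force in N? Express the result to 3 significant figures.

k = Gd⁴/(8D³N_a) = (41.8×10³)(2.2⁴)/(8·24.0³·15) = 0.59027 N/mm
F = k·δ = 0.59027 × 62.2 = 36.715 N

36.7 N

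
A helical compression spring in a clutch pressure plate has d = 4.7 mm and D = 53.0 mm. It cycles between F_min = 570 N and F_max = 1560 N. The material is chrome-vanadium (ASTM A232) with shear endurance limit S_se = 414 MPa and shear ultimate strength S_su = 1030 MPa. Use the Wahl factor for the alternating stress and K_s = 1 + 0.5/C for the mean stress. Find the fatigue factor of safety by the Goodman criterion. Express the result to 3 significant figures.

C = D/d = 53.0/4.7 = 11.2766; K_W = (4C−1)/(4C−4)+0.615/C = 1.1275; K_s = 1+0.5/C = 1.0443
F_a = (F_max−F_min)/2 = 495 N; F_m = (F_max+F_min)/2 = 1065 N
τ_a = K_W·8F_aD/(πd³) = 1.1275 × 643.47 = 725.52 MPa
τ_m = K_s·8F_mD/(πd³) = 1.0443 × 1384.4 = 1445.8 MPa
Goodman: 1/n_f = τ_a/S_se + τ_m/S_su = 725.52/414 + 1445.8/1030 = 1.75247 + 1.40371 = 3.1562
n_f = 1/3.1562 = 0.3168

0.317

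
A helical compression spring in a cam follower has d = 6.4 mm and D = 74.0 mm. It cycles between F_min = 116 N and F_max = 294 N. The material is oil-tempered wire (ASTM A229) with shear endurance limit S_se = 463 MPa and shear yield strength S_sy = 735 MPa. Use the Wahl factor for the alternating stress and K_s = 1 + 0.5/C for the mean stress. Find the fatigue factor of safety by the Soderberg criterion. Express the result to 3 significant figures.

C = D/d = 74.0/6.4 = 11.5625; K_W = (4C−1)/(4C−4)+0.615/C = 1.1242; K_s = 1+0.5/C = 1.0432
F_a = (F_max−F_min)/2 = 89 N; F_m = (F_max+F_min)/2 = 205 N
τ_a = K_W·8F_aD/(πd³) = 1.1242 × 63.977 = 71.922 MPa
τ_m = K_s·8F_mD/(πd³) = 1.0432 × 147.36 = 153.73 MPa
Soderberg: 1/n_f = τ_a/S_se + τ_m/S_sy = 71.922/463 + 153.73/735 = 0.15534 + 0.20916 = 0.3645
n_f = 1/0.3645 = 2.743

2.74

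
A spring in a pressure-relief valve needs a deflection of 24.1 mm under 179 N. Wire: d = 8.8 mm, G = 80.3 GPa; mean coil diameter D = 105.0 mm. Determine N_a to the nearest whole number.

Required rate k = F/δ = 179/24.1 = 7.4274 N/mm
N_a = Gd⁴/(8D³k) = (80.3×10³ × 8.8⁴)/(8 × 105.0³ × 7.4274)
    = 4.81555e+08 / 6.8785e+07 = 7.001 → 7 coils

7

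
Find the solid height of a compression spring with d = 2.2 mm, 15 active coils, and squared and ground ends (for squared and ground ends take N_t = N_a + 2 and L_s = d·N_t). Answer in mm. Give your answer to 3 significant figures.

squared and ground ends: N_t = N_a + 2 = 15 + 2 = 17
L_s = d·N_t = 2.2 × 17 = 37.4 mm

37.4 mm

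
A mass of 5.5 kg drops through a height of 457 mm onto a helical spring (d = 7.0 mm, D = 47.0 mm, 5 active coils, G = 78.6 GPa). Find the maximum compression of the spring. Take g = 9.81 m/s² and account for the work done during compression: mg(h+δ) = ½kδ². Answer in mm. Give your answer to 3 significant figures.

34.2 mm

k = Gd⁴/(8D³N_a) = (78.6×10³)(7.0⁴)/(8·47.0³·5) = 45.442 N/mm
W = mg = 5.5 × 9.81 = 53.955 N
½kδ² − Wδ − Wh = 0 → δ = (W + √(W² + 2kWh))/k
δ = (53.955 + √(2911.1 + 2.24099e+06))/45.442 = (53.955 + 1498)/45.442 = 34.151 mm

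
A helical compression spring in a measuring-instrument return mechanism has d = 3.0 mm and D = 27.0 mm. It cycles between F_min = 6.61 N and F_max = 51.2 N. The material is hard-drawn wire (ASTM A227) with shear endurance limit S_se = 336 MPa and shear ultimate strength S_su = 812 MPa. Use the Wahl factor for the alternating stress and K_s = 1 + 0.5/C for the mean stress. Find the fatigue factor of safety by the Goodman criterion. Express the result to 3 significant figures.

C = D/d = 27.0/3.0 = 9.0000; K_W = (4C−1)/(4C−4)+0.615/C = 1.1621; K_s = 1+0.5/C = 1.0556
F_a = (F_max−F_min)/2 = 22.295 N; F_m = (F_max+F_min)/2 = 28.905 N
τ_a = K_W·8F_aD/(πd³) = 1.1621 × 56.774 = 65.976 MPa
τ_m = K_s·8F_mD/(πd³) = 1.0556 × 73.606 = 77.695 MPa
Goodman: 1/n_f = τ_a/S_se + τ_m/S_su = 65.976/336 + 77.695/812 = 0.19636 + 0.09568 = 0.29204
n_f = 1/0.29204 = 3.424

3.42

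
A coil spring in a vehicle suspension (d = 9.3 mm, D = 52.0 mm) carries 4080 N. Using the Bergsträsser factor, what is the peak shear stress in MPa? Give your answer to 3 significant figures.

Spring index C = D/d = 52.0/9.3 = 5.5914
K_B = (4C+2)/(4C−3) = 24.366/19.366 = 1.2582
τ₀ = 8FD/(πd³) = 8·4080·52.0/(π·9.3³) = 1.69728e+06/2527 = 671.67 MPa
τ_max = K·τ₀ = 1.2582 × 671.67 = 845.09 MPa

845 MPa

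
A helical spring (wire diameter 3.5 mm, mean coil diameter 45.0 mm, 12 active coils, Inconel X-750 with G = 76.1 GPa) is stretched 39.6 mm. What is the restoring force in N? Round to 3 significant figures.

k = Gd⁴/(8D³N_a) = (76.1×10³)(3.5⁴)/(8·45.0³·12) = 1.3054 N/mm
F = k·δ = 1.3054 × 39.6 = 51.694 N

51.7 N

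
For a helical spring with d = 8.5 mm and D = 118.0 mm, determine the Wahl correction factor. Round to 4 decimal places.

1.1025

C = D/d = 118.0/8.5 = 13.8824
K_W = (4C−1)/(4C−4) + 0.615/C = 54.529/51.529 + 0.0443 = 1.1025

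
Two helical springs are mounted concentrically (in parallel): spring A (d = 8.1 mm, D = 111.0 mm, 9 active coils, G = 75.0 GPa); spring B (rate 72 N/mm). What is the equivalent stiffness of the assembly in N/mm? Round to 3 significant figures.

k_A = Gd⁴/(8D³N_a) = (75.0×10³)(8.1⁴)/(8·111.0³·9) = 3.2787 N/mm
Parallel: k_eq = 3.2787 + 72 = 75.279 N/mm

75.3 N/mm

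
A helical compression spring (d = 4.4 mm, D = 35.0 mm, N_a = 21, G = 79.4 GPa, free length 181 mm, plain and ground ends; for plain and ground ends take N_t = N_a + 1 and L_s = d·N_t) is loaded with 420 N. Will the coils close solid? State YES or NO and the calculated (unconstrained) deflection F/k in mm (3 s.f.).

YES, δ = 102 mm

k = Gd⁴/(8D³N_a) = (79.4×10³)(4.4⁴)/(8·35.0³·21) = 4.1316 N/mm
N_t = 22; L_s = 4.4·22 = 96.8 mm; δ_solid = L₀ − L_s = 181 − 96.8 = 84.2 mm
δ = F/k = 420/4.1316 = 101.66 mm
δ ≥ δ_solid → spring goes solid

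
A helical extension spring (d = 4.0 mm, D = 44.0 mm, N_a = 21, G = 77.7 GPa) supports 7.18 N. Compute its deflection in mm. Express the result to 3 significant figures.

k = Gd⁴/(8D³N_a) = (77.7×10³)(4.0⁴)/(8·44.0³·21) = 1.3899 N/mm
δ = F/k = 7.18 / 1.3899 = 5.1657 mm

5.17 mm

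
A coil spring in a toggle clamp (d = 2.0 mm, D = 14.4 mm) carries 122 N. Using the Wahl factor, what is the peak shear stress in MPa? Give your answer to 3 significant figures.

675 MPa

Spring index C = D/d = 14.4/2.0 = 7.2000
K_W = (4C−1)/(4C−4) + 0.615/C = 27.800/24.800 + 0.0854 = 1.2064
τ₀ = 8FD/(πd³) = 8·122·14.4/(π·2.0³) = 14054.4/25.133 = 559.21 MPa
τ_max = K·τ₀ = 1.2064 × 559.21 = 674.62 MPa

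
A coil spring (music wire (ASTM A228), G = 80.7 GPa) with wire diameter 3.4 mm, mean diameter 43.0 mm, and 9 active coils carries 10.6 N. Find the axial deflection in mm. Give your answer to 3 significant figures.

k = Gd⁴/(8D³N_a) = (80.7×10³)(3.4⁴)/(8·43.0³·9) = 1.8839 N/mm
δ = F/k = 10.6 / 1.8839 = 5.6267 mm

5.63 mm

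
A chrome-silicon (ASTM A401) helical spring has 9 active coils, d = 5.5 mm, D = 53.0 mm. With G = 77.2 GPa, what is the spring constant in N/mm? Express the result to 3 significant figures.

k = Gd⁴/(8D³N_a) = (77.2×10³ × 5.5⁴) / (8 × 53.0³ × 9)
  = 7.06428e+07 / 1.07191e+07 = 6.5903 N/mm

6.59 N/mm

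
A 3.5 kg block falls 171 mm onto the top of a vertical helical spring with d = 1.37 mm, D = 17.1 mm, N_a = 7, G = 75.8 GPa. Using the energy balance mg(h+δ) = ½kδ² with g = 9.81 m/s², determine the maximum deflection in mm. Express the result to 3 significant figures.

153 mm

k = Gd⁴/(8D³N_a) = (75.8×10³)(1.37⁴)/(8·17.1³·7) = 0.95362 N/mm
W = mg = 3.5 × 9.81 = 34.335 N
½kδ² − Wδ − Wh = 0 → δ = (W + √(W² + 2kWh))/k
δ = (34.335 + √(1178.9 + 11197.9))/0.95362 = (34.335 + 111.25)/0.95362 = 152.67 mm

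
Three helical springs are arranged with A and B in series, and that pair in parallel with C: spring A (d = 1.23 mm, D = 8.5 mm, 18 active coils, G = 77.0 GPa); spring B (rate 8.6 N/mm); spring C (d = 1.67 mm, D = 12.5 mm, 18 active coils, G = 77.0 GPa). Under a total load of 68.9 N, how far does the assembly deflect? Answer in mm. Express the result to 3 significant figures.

18.4 mm

k_A = Gd⁴/(8D³N_a) = (77.0×10³)(1.23⁴)/(8·8.5³·18) = 1.9929 N/mm
k_C = Gd⁴/(8D³N_a) = (77.0×10³)(1.67⁴)/(8·12.5³·18) = 2.1294 N/mm
Springs A,B series: k_AB = 1/(1/1.9929+1/8.6) = 1.618 N/mm; parallel with C: k_eq = 1.618+2.1294 = 3.7474 N/mm
δ = F/k_eq = 68.9/3.7474 = 18.386 mm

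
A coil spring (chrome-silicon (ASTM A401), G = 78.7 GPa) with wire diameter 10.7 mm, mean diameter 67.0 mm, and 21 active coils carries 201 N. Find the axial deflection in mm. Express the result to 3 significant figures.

k = Gd⁴/(8D³N_a) = (78.7×10³)(10.7⁴)/(8·67.0³·21) = 20.416 N/mm
δ = F/k = 201 / 20.416 = 9.8451 mm

9.85 mm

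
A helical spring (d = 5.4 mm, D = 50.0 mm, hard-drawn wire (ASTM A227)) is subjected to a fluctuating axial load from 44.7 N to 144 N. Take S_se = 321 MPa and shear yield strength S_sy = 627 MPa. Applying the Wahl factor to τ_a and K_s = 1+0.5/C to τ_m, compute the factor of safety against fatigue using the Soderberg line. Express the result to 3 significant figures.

C = D/d = 50.0/5.4 = 9.2593; K_W = (4C−1)/(4C−4)+0.615/C = 1.1572; K_s = 1+0.5/C = 1.0540
F_a = (F_max−F_min)/2 = 49.65 N; F_m = (F_max+F_min)/2 = 94.35 N
τ_a = K_W·8F_aD/(πd³) = 1.1572 × 40.147 = 46.459 MPa
τ_m = K_s·8F_mD/(πd³) = 1.0540 × 76.291 = 80.41 MPa
Soderberg: 1/n_f = τ_a/S_se + τ_m/S_sy = 46.459/321 + 80.41/627 = 0.14473 + 0.12825 = 0.27298
n_f = 1/0.27298 = 3.663

3.66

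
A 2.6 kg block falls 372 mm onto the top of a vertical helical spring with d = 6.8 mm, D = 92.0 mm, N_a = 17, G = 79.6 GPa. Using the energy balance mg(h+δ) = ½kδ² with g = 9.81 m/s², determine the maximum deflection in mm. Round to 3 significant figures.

126 mm

k = Gd⁴/(8D³N_a) = (79.6×10³)(6.8⁴)/(8·92.0³·17) = 1.6071 N/mm
W = mg = 2.6 × 9.81 = 25.506 N
½kδ² − Wδ − Wh = 0 → δ = (W + √(W² + 2kWh))/k
δ = (25.506 + √(650.56 + 30497.3))/1.6071 = (25.506 + 176.49)/1.6071 = 125.69 mm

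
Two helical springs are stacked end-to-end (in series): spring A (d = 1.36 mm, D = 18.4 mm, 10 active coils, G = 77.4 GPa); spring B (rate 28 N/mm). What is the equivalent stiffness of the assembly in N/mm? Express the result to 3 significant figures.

k_A = Gd⁴/(8D³N_a) = (77.4×10³)(1.36⁴)/(8·18.4³·10) = 0.53132 N/mm
Series: 1/k_eq = 1/0.53132 + 1/28 = 1.9178; k_eq = 0.52142 N/mm

0.521 N/mm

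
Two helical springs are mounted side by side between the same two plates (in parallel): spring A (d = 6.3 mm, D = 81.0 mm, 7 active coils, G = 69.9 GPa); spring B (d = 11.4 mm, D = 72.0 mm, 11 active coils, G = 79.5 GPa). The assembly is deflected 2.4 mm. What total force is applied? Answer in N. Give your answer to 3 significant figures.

107 N

k_A = Gd⁴/(8D³N_a) = (69.9×10³)(6.3⁴)/(8·81.0³·7) = 3.7 N/mm
k_B = Gd⁴/(8D³N_a) = (79.5×10³)(11.4⁴)/(8·72.0³·11) = 40.88 N/mm
Parallel: k_eq = 3.7 + 40.88 = 44.58 N/mm
F = k_eq·δ = 44.58·2.4 = 106.99 N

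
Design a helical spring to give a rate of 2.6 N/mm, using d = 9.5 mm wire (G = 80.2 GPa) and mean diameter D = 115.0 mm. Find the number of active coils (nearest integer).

N_a = Gd⁴/(8D³k) = (80.2×10³ × 9.5⁴)/(8 × 115.0³ × 2.6)
    = 6.53234e+08 / 3.16342e+07 = 20.65 → 21 coils

21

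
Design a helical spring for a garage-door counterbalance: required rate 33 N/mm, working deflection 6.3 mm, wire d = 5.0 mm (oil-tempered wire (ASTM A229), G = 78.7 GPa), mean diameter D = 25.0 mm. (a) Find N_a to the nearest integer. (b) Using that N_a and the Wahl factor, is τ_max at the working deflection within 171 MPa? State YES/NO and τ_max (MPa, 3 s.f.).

(a) 12 coils; (b) YES, τ_max = 138 MPa

N_a = Gd⁴/(8D³k) = (78.7×10³)(5.0⁴)/(8·25.0³·33) = 11.92 → N_a = 12
Actual rate k = Gd⁴/(8D³·12) = 32.792 N/mm
Working load F = kδ = 32.792·6.3 = 206.59 N
C = 25.0/5.0 = 5.0000; K_W = (4C−1)/(4C−4)+0.615/C = 1.3105
τ_max = K_W·8FD/(πd³) = 1.3105·105.21 = 137.88 MPa
τ_max ≤ 171 MPa → acceptable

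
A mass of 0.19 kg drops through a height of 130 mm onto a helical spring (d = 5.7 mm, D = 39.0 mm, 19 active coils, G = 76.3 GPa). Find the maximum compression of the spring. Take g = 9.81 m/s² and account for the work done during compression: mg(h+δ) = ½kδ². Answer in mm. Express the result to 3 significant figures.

k = Gd⁴/(8D³N_a) = (76.3×10³)(5.7⁴)/(8·39.0³·19) = 8.9328 N/mm
W = mg = 0.19 × 9.81 = 1.8639 N
½kδ² − Wδ − Wh = 0 → δ = (W + √(W² + 2kWh))/k
δ = (1.8639 + √(3.4741 + 4328.95))/8.9328 = (1.8639 + 65.821)/8.9328 = 7.5772 mm

7.58 mm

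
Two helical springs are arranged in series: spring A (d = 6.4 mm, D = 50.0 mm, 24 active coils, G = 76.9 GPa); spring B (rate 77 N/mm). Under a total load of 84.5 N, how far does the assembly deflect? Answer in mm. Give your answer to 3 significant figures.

k_A = Gd⁴/(8D³N_a) = (76.9×10³)(6.4⁴)/(8·50.0³·24) = 5.3757 N/mm
Series: 1/k_eq = 1/5.3757 + 1/77 = 0.19901; k_eq = 5.0249 N/mm
δ = F/k_eq = 84.5/5.0249 = 16.816 mm

16.8 mm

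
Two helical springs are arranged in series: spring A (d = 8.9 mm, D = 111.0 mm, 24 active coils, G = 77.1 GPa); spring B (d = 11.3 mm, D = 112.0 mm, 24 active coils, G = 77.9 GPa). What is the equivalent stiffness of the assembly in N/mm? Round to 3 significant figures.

k_A = Gd⁴/(8D³N_a) = (77.1×10³)(8.9⁴)/(8·111.0³·24) = 1.8422 N/mm
k_B = Gd⁴/(8D³N_a) = (77.9×10³)(11.3⁴)/(8·112.0³·24) = 4.7086 N/mm
Series: 1/k_eq = 1/1.8422 + 1/4.7086 = 0.7552; k_eq = 1.3242 N/mm

1.32 N/mm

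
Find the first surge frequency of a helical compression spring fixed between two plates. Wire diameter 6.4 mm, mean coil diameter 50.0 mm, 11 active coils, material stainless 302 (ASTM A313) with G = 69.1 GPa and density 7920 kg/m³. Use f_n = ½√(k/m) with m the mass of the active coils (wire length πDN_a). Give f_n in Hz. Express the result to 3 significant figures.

77.4 Hz

k = Gd⁴/(8D³N_a) = (69.1×10³)(6.4⁴)/(8·50.0³·11) = 10.539 N/mm = 10539 N/m
Wire length L = πDN_a = π·50.0·11 = 1727.9 mm
m = ρ·(πd²/4)·L = 7920 × 32.17×10⁻⁶ m² × 1.7279 m = 0.44024 kg
f_n = ½√(k/m) = 0.5·√(10539/0.44024) = 0.5·√(23940) = 77.362 Hz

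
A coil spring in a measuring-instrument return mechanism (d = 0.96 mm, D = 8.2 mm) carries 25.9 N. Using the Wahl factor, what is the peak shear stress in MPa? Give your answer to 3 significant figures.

716 MPa

Spring index C = D/d = 8.2/0.96 = 8.5417
K_W = (4C−1)/(4C−4) + 0.615/C = 33.167/30.167 + 0.0720 = 1.1714
τ₀ = 8FD/(πd³) = 8·25.9·8.2/(π·0.96³) = 1699.04/2.7795 = 611.28 MPa
τ_max = K·τ₀ = 1.1714 × 611.28 = 716.08 MPa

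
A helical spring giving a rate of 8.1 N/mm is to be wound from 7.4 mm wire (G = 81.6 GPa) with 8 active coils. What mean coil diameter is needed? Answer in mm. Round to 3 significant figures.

77.9 mm

D = (Gd⁴/(8N_a·k))^(1/3) = (81.6×10³·7.4⁴/(8·8·8.1))^(1/3)
  = (472011)^(1/3) = 77.8605 mm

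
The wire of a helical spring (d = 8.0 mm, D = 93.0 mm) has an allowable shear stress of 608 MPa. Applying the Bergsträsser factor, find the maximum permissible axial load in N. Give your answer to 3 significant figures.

C = D/d = 93.0/8.0 = 11.6250
K_B = (4C+2)/(4C−3) = 48.500/43.500 = 1.1149
τ_max = K·8FD/(πd³) → F_max = τ_allow·πd³/(8DK)
F_max = 608·π·8.0³/(8·93.0·1.1149) = 9.7797e+05/829.52 = 1179 N

1180 N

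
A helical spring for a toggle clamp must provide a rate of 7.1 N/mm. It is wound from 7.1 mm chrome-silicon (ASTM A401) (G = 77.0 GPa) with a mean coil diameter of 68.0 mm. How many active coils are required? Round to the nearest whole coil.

N_a = Gd⁴/(8D³k) = (77.0×10³ × 7.1⁴)/(8 × 68.0³ × 7.1)
    = 1.9567e+08 / 1.78597e+07 = 10.96 → 11 coils

11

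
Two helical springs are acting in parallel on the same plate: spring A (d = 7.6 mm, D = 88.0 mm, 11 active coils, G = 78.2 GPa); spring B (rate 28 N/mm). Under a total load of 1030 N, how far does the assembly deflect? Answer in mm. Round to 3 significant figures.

31.8 mm

k_A = Gd⁴/(8D³N_a) = (78.2×10³)(7.6⁴)/(8·88.0³·11) = 4.3504 N/mm
Parallel: k_eq = 4.3504 + 28 = 32.35 N/mm
δ = F/k_eq = 1030/32.35 = 31.839 mm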